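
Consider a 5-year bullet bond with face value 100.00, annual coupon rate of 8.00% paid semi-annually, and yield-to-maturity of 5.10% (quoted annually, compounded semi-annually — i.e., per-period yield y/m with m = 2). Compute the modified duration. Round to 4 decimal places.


Coupon per period c = face * coupon_rate / m = 4.000000
Periods per year m = 2; per-period yield y/m = 0.025500
Number of cashflows N = 10
Cashflows (t years, CF_t, discount factor 1/(1+y/m)^(m*t), PV):
  t = 0.5000: CF_t = 4.000000, DF = 0.975134, PV = 3.900536
  t = 1.0000: CF_t = 4.000000, DF = 0.950886, PV = 3.803546
  t = 1.5000: CF_t = 4.000000, DF = 0.927242, PV = 3.708967
  t = 2.0000: CF_t = 4.000000, DF = 0.904185, PV = 3.616740
  t = 2.5000: CF_t = 4.000000, DF = 0.881702, PV = 3.526807
  t = 3.0000: CF_t = 4.000000, DF = 0.859777, PV = 3.439109
  t = 3.5000: CF_t = 4.000000, DF = 0.838398, PV = 3.353593
  t = 4.0000: CF_t = 4.000000, DF = 0.817551, PV = 3.270203
  t = 4.5000: CF_t = 4.000000, DF = 0.797222, PV = 3.188886
  t = 5.0000: CF_t = 104.000000, DF = 0.777398, PV = 80.849380
Price P = sum_t PV_t = 112.657768
First compute Macaulay numerator sum_t t * PV_t:
  t * PV_t at t = 0.5000: 1.950268
  t * PV_t at t = 1.0000: 3.803546
  t * PV_t at t = 1.5000: 5.563451
  t * PV_t at t = 2.0000: 7.233481
  t * PV_t at t = 2.5000: 8.817017
  t * PV_t at t = 3.0000: 10.317328
  t * PV_t at t = 3.5000: 11.737575
  t * PV_t at t = 4.0000: 13.080811
  t * PV_t at t = 4.5000: 14.349987
  t * PV_t at t = 5.0000: 404.246899
Macaulay duration D = 481.100363 / 112.657768 = 4.270459
Modified duration = D / (1 + y/m) = 4.270459 / (1 + 0.025500) = 4.164270

Answer: Modified duration = 4.1643


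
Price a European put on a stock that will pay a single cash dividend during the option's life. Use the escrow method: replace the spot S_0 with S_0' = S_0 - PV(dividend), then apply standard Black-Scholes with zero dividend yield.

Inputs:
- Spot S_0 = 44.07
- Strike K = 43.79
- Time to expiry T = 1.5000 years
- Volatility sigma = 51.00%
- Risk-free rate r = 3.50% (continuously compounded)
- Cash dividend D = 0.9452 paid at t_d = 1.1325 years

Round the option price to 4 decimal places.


Answer: Price = 9.5985

Derivation:
PV(D) = D * exp(-r * t_d) = 0.9452 * 0.96113779 = 0.90846744
S_0' = S_0 - PV(D) = 44.0700 - 0.90846744 = 43.16153256
d1 = (ln(S_0'/K) + (r + sigma^2/2)*T) / (sigma*sqrt(T)) = 0.37321765
d2 = d1 - sigma*sqrt(T) = -0.25140223
exp(-rT) = 0.94885432
N(-d1) = 0.35449323; N(-d2) = 0.59924843
P = K * exp(-rT) * N(-d2) - S_0' * N(-d1) = 43.7900 * 0.94885432 * 0.59924843 - 43.16153256 * 0.35449323 = 9.5985


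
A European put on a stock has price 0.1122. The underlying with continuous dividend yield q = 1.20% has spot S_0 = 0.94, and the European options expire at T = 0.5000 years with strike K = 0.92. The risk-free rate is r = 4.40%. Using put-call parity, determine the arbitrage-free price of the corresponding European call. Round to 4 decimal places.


Put-call parity: C - P = S_0 * exp(-qT) - K * exp(-rT).
S_0 * exp(-qT) = 0.9400 * 0.99401796 = 0.93437689
K * exp(-rT) = 0.9200 * 0.97824024 = 0.89998102
C = P + S*exp(-qT) - K*exp(-rT)
C = 0.1122 + 0.93437689 - 0.89998102 = 0.1466

Answer: Call price = 0.1466


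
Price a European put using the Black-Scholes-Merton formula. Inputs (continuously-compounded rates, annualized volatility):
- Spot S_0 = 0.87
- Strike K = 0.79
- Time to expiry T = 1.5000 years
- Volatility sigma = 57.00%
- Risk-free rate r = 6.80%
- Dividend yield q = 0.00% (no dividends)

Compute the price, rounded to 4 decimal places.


d1 = (ln(S/K) + (r - q + 0.5*sigma^2) * T) / (sigma * sqrt(T)) = 0.63333672
d2 = d1 - sigma * sqrt(T) = -0.06476785
exp(-rT) = 0.90302955; exp(-qT) = 1.00000000
P = K * exp(-rT) * N(-d2) - S_0 * exp(-qT) * N(-d1)
N(-d1) = 0.26325689; N(-d2) = 0.52582058
P = 0.7900 * 0.90302955 * 0.52582058 - 0.8700 * 1.00000000 * 0.26325689 = 0.1461

Answer: Price = 0.1461


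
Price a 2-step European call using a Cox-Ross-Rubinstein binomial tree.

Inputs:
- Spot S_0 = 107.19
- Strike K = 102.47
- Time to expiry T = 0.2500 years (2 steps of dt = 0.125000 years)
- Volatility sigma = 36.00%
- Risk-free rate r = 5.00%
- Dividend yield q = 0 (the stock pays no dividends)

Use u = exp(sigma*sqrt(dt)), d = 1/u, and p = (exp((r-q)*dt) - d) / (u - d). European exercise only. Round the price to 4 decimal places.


Answer: Price = V(0,0) = 10.9142

Derivation:
dt = T/N = 0.125000
u = exp(sigma*sqrt(dt)) = 1.135734; d = 1/u = 0.880488
p = (exp((r-q)*dt) - d) / (u - d) = 0.492786
Discount per step: exp(-r*dt) = 0.993769
Stock lattice S(k, i) with i counting down-moves:
  k=0: S(0,0) = 107.1900
  k=1: S(1,0) = 121.7393; S(1,1) = 94.3795
  k=2: S(2,0) = 138.2635; S(2,1) = 107.1900; S(2,2) = 83.1000
Terminal payoffs V(N, i) = max(S_T - K, 0):
  V(2,0) = 35.793516; V(2,1) = 4.720000; V(2,2) = 0.000000
Backward induction: V(k, i) = exp(-r*dt) * [p * V(k+1, i) + (1-p) * V(k+1, i+1)].
  V(1,0) = exp(-r*dt) * [p*35.793516 + (1-p)*4.720000] = 19.907778
  V(1,1) = exp(-r*dt) * [p*4.720000 + (1-p)*0.000000] = 2.311458
  V(0,0) = exp(-r*dt) * [p*19.907778 + (1-p)*2.311458] = 10.914249


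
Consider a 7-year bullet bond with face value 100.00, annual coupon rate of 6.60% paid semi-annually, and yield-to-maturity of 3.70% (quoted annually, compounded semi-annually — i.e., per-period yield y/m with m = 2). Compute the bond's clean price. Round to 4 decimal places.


Coupon per period c = face * coupon_rate / m = 3.300000
Periods per year m = 2; per-period yield y/m = 0.018500
Number of cashflows N = 14
Cashflows (t years, CF_t, discount factor 1/(1+y/m)^(m*t), PV):
  t = 0.5000: CF_t = 3.300000, DF = 0.981836, PV = 3.240059
  t = 1.0000: CF_t = 3.300000, DF = 0.964002, PV = 3.181207
  t = 1.5000: CF_t = 3.300000, DF = 0.946492, PV = 3.123423
  t = 2.0000: CF_t = 3.300000, DF = 0.929300, PV = 3.066690
  t = 2.5000: CF_t = 3.300000, DF = 0.912420, PV = 3.010986
  t = 3.0000: CF_t = 3.300000, DF = 0.895847, PV = 2.956295
  t = 3.5000: CF_t = 3.300000, DF = 0.879575, PV = 2.902597
  t = 4.0000: CF_t = 3.300000, DF = 0.863598, PV = 2.849874
  t = 4.5000: CF_t = 3.300000, DF = 0.847912, PV = 2.798109
  t = 5.0000: CF_t = 3.300000, DF = 0.832510, PV = 2.747284
  t = 5.5000: CF_t = 3.300000, DF = 0.817389, PV = 2.697383
  t = 6.0000: CF_t = 3.300000, DF = 0.802542, PV = 2.648388
  t = 6.5000: CF_t = 3.300000, DF = 0.787964, PV = 2.600282
  t = 7.0000: CF_t = 103.300000, DF = 0.773652, PV = 79.918230
Price P = sum_t PV_t = 117.740806

Answer: Price = 117.7408


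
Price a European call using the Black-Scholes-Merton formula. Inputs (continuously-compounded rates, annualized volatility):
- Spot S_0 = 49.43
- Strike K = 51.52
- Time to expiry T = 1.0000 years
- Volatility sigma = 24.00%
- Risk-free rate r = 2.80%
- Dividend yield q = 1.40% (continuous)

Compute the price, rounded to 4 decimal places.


d1 = (ln(S/K) + (r - q + 0.5*sigma^2) * T) / (sigma * sqrt(T)) = 0.00578102
d2 = d1 - sigma * sqrt(T) = -0.23421898
exp(-rT) = 0.97238837; exp(-qT) = 0.98609754
C = S_0 * exp(-qT) * N(d1) - K * exp(-rT) * N(d2)
N(d1) = 0.50230628; N(d2) = 0.40740749
C = 49.4300 * 0.98609754 * 0.50230628 - 51.5200 * 0.97238837 * 0.40740749 = 4.0737

Answer: Price = 4.0737


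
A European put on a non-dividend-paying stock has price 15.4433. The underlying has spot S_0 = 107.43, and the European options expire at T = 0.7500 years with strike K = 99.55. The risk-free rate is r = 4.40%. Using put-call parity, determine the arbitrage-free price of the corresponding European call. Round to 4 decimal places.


Answer: Call price = 26.5548

Derivation:
Put-call parity: C - P = S_0 * exp(-qT) - K * exp(-rT).
S_0 * exp(-qT) = 107.4300 * 1.00000000 = 107.43000000
K * exp(-rT) = 99.5500 * 0.96753856 = 96.31846361
C = P + S*exp(-qT) - K*exp(-rT)
C = 15.4433 + 107.43000000 - 96.31846361 = 26.5548


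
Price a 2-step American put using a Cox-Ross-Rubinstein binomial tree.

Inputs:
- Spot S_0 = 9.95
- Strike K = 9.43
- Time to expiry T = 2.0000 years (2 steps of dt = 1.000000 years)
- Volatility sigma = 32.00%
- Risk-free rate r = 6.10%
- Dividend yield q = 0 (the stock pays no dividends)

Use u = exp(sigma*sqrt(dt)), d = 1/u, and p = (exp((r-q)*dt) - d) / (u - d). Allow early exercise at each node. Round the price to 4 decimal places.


Answer: Price = V(0,0) = 1.0013

Derivation:
dt = T/N = 1.000000
u = exp(sigma*sqrt(dt)) = 1.377128; d = 1/u = 0.726149
p = (exp((r-q)*dt) - d) / (u - d) = 0.517298
Discount per step: exp(-r*dt) = 0.940823
Stock lattice S(k, i) with i counting down-moves:
  k=0: S(0,0) = 9.9500
  k=1: S(1,0) = 13.7024; S(1,1) = 7.2252
  k=2: S(2,0) = 18.8700; S(2,1) = 9.9500; S(2,2) = 5.2466
Terminal payoffs V(N, i) = max(K - S_T, 0):
  V(2,0) = 0.000000; V(2,1) = 0.000000; V(2,2) = 4.183440
Backward induction: V(k, i) = exp(-r*dt) * [p * V(k+1, i) + (1-p) * V(k+1, i+1)]; then take max(V_cont, immediate exercise) for American.
  V(1,0) = exp(-r*dt) * [p*0.000000 + (1-p)*0.000000] = 0.000000; exercise = 0.000000; V(1,0) = max -> 0.000000
  V(1,1) = exp(-r*dt) * [p*0.000000 + (1-p)*4.183440] = 1.899857; exercise = 2.204817; V(1,1) = max -> 2.204817
  V(0,0) = exp(-r*dt) * [p*0.000000 + (1-p)*2.204817] = 1.001290; exercise = 0.000000; V(0,0) = max -> 1.001290


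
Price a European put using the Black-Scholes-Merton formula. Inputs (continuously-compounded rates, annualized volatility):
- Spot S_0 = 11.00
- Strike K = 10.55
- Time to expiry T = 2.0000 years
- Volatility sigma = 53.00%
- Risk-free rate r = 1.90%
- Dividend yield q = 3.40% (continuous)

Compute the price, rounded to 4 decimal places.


d1 = (ln(S/K) + (r - q + 0.5*sigma^2) * T) / (sigma * sqrt(T)) = 0.39046892
d2 = d1 - sigma * sqrt(T) = -0.35906427
exp(-rT) = 0.96271294; exp(-qT) = 0.93426047
P = K * exp(-rT) * N(-d2) - S_0 * exp(-qT) * N(-d1)
N(-d1) = 0.34809492; N(-d2) = 0.64022650
P = 10.5500 * 0.96271294 * 0.64022650 - 11.0000 * 0.93426047 * 0.34809492 = 2.9252

Answer: Price = 2.9252


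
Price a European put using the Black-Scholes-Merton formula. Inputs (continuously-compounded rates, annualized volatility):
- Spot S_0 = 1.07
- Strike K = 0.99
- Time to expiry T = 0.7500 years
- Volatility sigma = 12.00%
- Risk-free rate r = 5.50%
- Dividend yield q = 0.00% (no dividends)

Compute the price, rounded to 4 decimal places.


d1 = (ln(S/K) + (r - q + 0.5*sigma^2) * T) / (sigma * sqrt(T)) = 1.19664488
d2 = d1 - sigma * sqrt(T) = 1.09272184
exp(-rT) = 0.95958920; exp(-qT) = 1.00000000
P = K * exp(-rT) * N(-d2) - S_0 * exp(-qT) * N(-d1)
N(-d1) = 0.11572250; N(-d2) = 0.13725797
P = 0.9900 * 0.95958920 * 0.13725797 - 1.0700 * 1.00000000 * 0.11572250 = 0.0066

Answer: Price = 0.0066


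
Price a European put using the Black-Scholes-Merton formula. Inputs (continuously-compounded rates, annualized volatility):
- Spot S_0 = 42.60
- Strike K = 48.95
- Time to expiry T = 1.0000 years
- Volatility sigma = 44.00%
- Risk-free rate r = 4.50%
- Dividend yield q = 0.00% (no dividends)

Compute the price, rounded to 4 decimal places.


d1 = (ln(S/K) + (r - q + 0.5*sigma^2) * T) / (sigma * sqrt(T)) = 0.00648837
d2 = d1 - sigma * sqrt(T) = -0.43351163
exp(-rT) = 0.95599748; exp(-qT) = 1.00000000
P = K * exp(-rT) * N(-d2) - S_0 * exp(-qT) * N(-d1)
N(-d1) = 0.49741153; N(-d2) = 0.66767844
P = 48.9500 * 0.95599748 * 0.66767844 - 42.6000 * 1.00000000 * 0.49741153 = 10.0550

Answer: Price = 10.0550


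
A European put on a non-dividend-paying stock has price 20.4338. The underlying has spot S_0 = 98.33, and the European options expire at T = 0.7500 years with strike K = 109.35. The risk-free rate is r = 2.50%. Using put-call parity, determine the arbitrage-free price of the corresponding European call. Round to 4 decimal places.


Answer: Call price = 11.4450

Derivation:
Put-call parity: C - P = S_0 * exp(-qT) - K * exp(-rT).
S_0 * exp(-qT) = 98.3300 * 1.00000000 = 98.33000000
K * exp(-rT) = 109.3500 * 0.98142469 = 107.31878961
C = P + S*exp(-qT) - K*exp(-rT)
C = 20.4338 + 98.33000000 - 107.31878961 = 11.4450


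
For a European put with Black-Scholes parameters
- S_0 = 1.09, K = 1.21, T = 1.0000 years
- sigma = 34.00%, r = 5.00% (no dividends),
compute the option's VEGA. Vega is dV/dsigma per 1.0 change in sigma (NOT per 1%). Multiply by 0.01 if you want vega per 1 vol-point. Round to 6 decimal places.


Answer: Vega = 0.434826

Derivation:
d1 = 0.0098745195; d2 = -0.3301254805
phi(d1) = 0.3989228312; exp(-qT) = 1.0000000000; exp(-rT) = 0.9512294245
Vega = S * exp(-qT) * phi(d1) * sqrt(T) = 1.0900 * 1.0000000000 * 0.3989228312 * 1.0000000000 = 0.434826


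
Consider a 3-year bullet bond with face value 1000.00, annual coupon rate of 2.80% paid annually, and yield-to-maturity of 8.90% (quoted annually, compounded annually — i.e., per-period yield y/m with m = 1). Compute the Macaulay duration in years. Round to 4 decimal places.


Answer: Macaulay duration = 2.9112 years

Derivation:
Coupon per period c = face * coupon_rate / m = 28.000000
Periods per year m = 1; per-period yield y/m = 0.089000
Number of cashflows N = 3
Cashflows (t years, CF_t, discount factor 1/(1+y/m)^(m*t), PV):
  t = 1.0000: CF_t = 28.000000, DF = 0.918274, PV = 25.711662
  t = 2.0000: CF_t = 28.000000, DF = 0.843226, PV = 23.610342
  t = 3.0000: CF_t = 1028.000000, DF = 0.774313, PV = 795.993416
Price P = sum_t PV_t = 845.315420
Macaulay numerator sum_t t * PV_t:
  t * PV_t at t = 1.0000: 25.711662
  t * PV_t at t = 2.0000: 47.220683
  t * PV_t at t = 3.0000: 2387.980247
Macaulay duration D = (sum_t t * PV_t) / P = 2460.912593 / 845.315420 = 2.911236


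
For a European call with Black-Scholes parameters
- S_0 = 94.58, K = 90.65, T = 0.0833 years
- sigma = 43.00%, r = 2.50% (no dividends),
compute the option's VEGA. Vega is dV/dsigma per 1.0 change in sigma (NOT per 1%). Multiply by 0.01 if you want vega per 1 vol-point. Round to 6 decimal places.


Answer: Vega = 9.967377

Derivation:
d1 = 0.4208008002; d2 = 0.2966953209
phi(d1) = 0.3651397252; exp(-qT) = 1.0000000000; exp(-rT) = 0.9979196669
Vega = S * exp(-qT) * phi(d1) * sqrt(T) = 94.5800 * 1.0000000000 * 0.3651397252 * 0.2886173938 = 9.967377


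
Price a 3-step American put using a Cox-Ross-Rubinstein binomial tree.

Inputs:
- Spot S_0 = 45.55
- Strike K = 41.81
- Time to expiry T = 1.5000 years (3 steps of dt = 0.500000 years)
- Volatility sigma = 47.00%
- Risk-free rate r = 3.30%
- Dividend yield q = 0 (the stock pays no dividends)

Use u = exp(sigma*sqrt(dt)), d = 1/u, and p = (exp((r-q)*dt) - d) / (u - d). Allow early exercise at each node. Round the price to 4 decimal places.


dt = T/N = 0.500000
u = exp(sigma*sqrt(dt)) = 1.394227; d = 1/u = 0.717243
p = (exp((r-q)*dt) - d) / (u - d) = 0.442246
Discount per step: exp(-r*dt) = 0.983635
Stock lattice S(k, i) with i counting down-moves:
  k=0: S(0,0) = 45.5500
  k=1: S(1,0) = 63.5070; S(1,1) = 32.6704
  k=2: S(2,0) = 88.5432; S(2,1) = 45.5500; S(2,2) = 23.4326
  k=3: S(3,0) = 123.4494; S(3,1) = 63.5070; S(3,2) = 32.6704; S(3,3) = 16.8069
Terminal payoffs V(N, i) = max(K - S_T, 0):
  V(3,0) = 0.000000; V(3,1) = 0.000000; V(3,2) = 9.139568; V(3,3) = 25.003091
Backward induction: V(k, i) = exp(-r*dt) * [p * V(k+1, i) + (1-p) * V(k+1, i+1)]; then take max(V_cont, immediate exercise) for American.
  V(2,0) = exp(-r*dt) * [p*0.000000 + (1-p)*0.000000] = 0.000000; exercise = 0.000000; V(2,0) = max -> 0.000000
  V(2,1) = exp(-r*dt) * [p*0.000000 + (1-p)*9.139568] = 5.014207; exercise = 0.000000; V(2,1) = max -> 5.014207
  V(2,2) = exp(-r*dt) * [p*9.139568 + (1-p)*25.003091] = 17.693148; exercise = 18.377352; V(2,2) = max -> 18.377352
  V(1,0) = exp(-r*dt) * [p*0.000000 + (1-p)*5.014207] = 2.750926; exercise = 0.000000; V(1,0) = max -> 2.750926
  V(1,1) = exp(-r*dt) * [p*5.014207 + (1-p)*18.377352] = 12.263524; exercise = 9.139568; V(1,1) = max -> 12.263524
  V(0,0) = exp(-r*dt) * [p*2.750926 + (1-p)*12.263524] = 7.924769; exercise = 0.000000; V(0,0) = max -> 7.924769

Answer: Price = V(0,0) = 7.9248


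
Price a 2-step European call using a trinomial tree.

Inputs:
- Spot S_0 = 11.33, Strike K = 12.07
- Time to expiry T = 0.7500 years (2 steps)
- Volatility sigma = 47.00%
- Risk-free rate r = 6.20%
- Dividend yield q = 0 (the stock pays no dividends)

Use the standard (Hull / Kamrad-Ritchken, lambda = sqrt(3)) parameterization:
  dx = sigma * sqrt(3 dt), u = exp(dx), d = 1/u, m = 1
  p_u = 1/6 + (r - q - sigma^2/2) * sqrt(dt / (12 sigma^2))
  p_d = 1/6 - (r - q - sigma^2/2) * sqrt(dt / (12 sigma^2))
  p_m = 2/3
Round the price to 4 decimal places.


Answer: Price = V(0,0) = 1.6356

Derivation:
dt = T/N = 0.375000; dx = sigma*sqrt(3*dt) = 0.498510
u = exp(dx) = 1.646267; d = 1/u = 0.607435
p_u = 0.148444, p_m = 0.666667, p_d = 0.184890
Discount per step: exp(-r*dt) = 0.977018
Stock lattice S(k, j) with j the centered position index:
  k=0: S(0,+0) = 11.3300
  k=1: S(1,-1) = 6.8822; S(1,+0) = 11.3300; S(1,+1) = 18.6522
  k=2: S(2,-2) = 4.1805; S(2,-1) = 6.8822; S(2,+0) = 11.3300; S(2,+1) = 18.6522; S(2,+2) = 30.7065
Terminal payoffs V(N, j) = max(S_T - K, 0):
  V(2,-2) = 0.000000; V(2,-1) = 0.000000; V(2,+0) = 0.000000; V(2,+1) = 6.582205; V(2,+2) = 18.636509
Backward induction: V(k, j) = exp(-r*dt) * [p_u * V(k+1, j+1) + p_m * V(k+1, j) + p_d * V(k+1, j-1)]
  V(1,-1) = exp(-r*dt) * [p_u*0.000000 + p_m*0.000000 + p_d*0.000000] = 0.000000
  V(1,+0) = exp(-r*dt) * [p_u*6.582205 + p_m*0.000000 + p_d*0.000000] = 0.954631
  V(1,+1) = exp(-r*dt) * [p_u*18.636509 + p_m*6.582205 + p_d*0.000000] = 6.990182
  V(0,+0) = exp(-r*dt) * [p_u*6.990182 + p_m*0.954631 + p_d*0.000000] = 1.635595


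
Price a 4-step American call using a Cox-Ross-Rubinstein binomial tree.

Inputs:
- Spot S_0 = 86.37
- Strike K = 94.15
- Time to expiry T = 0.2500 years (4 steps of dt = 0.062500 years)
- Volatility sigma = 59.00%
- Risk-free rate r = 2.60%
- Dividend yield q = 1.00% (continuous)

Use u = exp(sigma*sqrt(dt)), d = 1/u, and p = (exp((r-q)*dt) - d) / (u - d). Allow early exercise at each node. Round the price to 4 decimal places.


dt = T/N = 0.062500
u = exp(sigma*sqrt(dt)) = 1.158933; d = 1/u = 0.862862
p = (exp((r-q)*dt) - d) / (u - d) = 0.466571
Discount per step: exp(-r*dt) = 0.998376
Stock lattice S(k, i) with i counting down-moves:
  k=0: S(0,0) = 86.3700
  k=1: S(1,0) = 100.0971; S(1,1) = 74.5254
  k=2: S(2,0) = 116.0058; S(2,1) = 86.3700; S(2,2) = 64.3052
  k=3: S(3,0) = 134.4430; S(3,1) = 100.0971; S(3,2) = 74.5254; S(3,3) = 55.4865
  k=4: S(4,0) = 155.8105; S(4,1) = 116.0058; S(4,2) = 86.3700; S(4,3) = 64.3052; S(4,4) = 47.8772
Terminal payoffs V(N, i) = max(S_T - K, 0):
  V(4,0) = 61.660479; V(4,1) = 21.855824; V(4,2) = 0.000000; V(4,3) = 0.000000; V(4,4) = 0.000000
Backward induction: V(k, i) = exp(-r*dt) * [p * V(k+1, i) + (1-p) * V(k+1, i+1)]; then take max(V_cont, immediate exercise) for American.
  V(3,0) = exp(-r*dt) * [p*61.660479 + (1-p)*21.855824] = 40.361879; exercise = 40.293010; V(3,0) = max -> 40.361879
  V(3,1) = exp(-r*dt) * [p*21.855824 + (1-p)*0.000000] = 10.180736; exercise = 5.947068; V(3,1) = max -> 10.180736
  V(3,2) = exp(-r*dt) * [p*0.000000 + (1-p)*0.000000] = 0.000000; exercise = 0.000000; V(3,2) = max -> 0.000000
  V(3,3) = exp(-r*dt) * [p*0.000000 + (1-p)*0.000000] = 0.000000; exercise = 0.000000; V(3,3) = max -> 0.000000
  V(2,0) = exp(-r*dt) * [p*40.361879 + (1-p)*10.180736] = 24.222987; exercise = 21.855824; V(2,0) = max -> 24.222987
  V(2,1) = exp(-r*dt) * [p*10.180736 + (1-p)*0.000000] = 4.742323; exercise = 0.000000; V(2,1) = max -> 4.742323
  V(2,2) = exp(-r*dt) * [p*0.000000 + (1-p)*0.000000] = 0.000000; exercise = 0.000000; V(2,2) = max -> 0.000000
  V(1,0) = exp(-r*dt) * [p*24.222987 + (1-p)*4.742323] = 13.808977; exercise = 5.947068; V(1,0) = max -> 13.808977
  V(1,1) = exp(-r*dt) * [p*4.742323 + (1-p)*0.000000] = 2.209038; exercise = 0.000000; V(1,1) = max -> 2.209038
  V(0,0) = exp(-r*dt) * [p*13.808977 + (1-p)*2.209038] = 7.608858; exercise = 0.000000; V(0,0) = max -> 7.608858

Answer: Price = V(0,0) = 7.6089


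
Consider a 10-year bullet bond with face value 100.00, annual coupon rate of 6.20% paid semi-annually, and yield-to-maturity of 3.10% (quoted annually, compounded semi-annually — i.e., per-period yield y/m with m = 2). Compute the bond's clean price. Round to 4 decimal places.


Coupon per period c = face * coupon_rate / m = 3.100000
Periods per year m = 2; per-period yield y/m = 0.015500
Number of cashflows N = 20
Cashflows (t years, CF_t, discount factor 1/(1+y/m)^(m*t), PV):
  t = 0.5000: CF_t = 3.100000, DF = 0.984737, PV = 3.052683
  t = 1.0000: CF_t = 3.100000, DF = 0.969706, PV = 3.006089
  t = 1.5000: CF_t = 3.100000, DF = 0.954905, PV = 2.960206
  t = 2.0000: CF_t = 3.100000, DF = 0.940330, PV = 2.915023
  t = 2.5000: CF_t = 3.100000, DF = 0.925977, PV = 2.870530
  t = 3.0000: CF_t = 3.100000, DF = 0.911844, PV = 2.826716
  t = 3.5000: CF_t = 3.100000, DF = 0.897926, PV = 2.783570
  t = 4.0000: CF_t = 3.100000, DF = 0.884220, PV = 2.741084
  t = 4.5000: CF_t = 3.100000, DF = 0.870724, PV = 2.699245
  t = 5.0000: CF_t = 3.100000, DF = 0.857434, PV = 2.658046
  t = 5.5000: CF_t = 3.100000, DF = 0.844347, PV = 2.617475
  t = 6.0000: CF_t = 3.100000, DF = 0.831459, PV = 2.577523
  t = 6.5000: CF_t = 3.100000, DF = 0.818768, PV = 2.538181
  t = 7.0000: CF_t = 3.100000, DF = 0.806271, PV = 2.499440
  t = 7.5000: CF_t = 3.100000, DF = 0.793964, PV = 2.461290
  t = 8.0000: CF_t = 3.100000, DF = 0.781846, PV = 2.423722
  t = 8.5000: CF_t = 3.100000, DF = 0.769912, PV = 2.386728
  t = 9.0000: CF_t = 3.100000, DF = 0.758161, PV = 2.350298
  t = 9.5000: CF_t = 3.100000, DF = 0.746589, PV = 2.314425
  t = 10.0000: CF_t = 103.100000, DF = 0.735193, PV = 75.798413
Price P = sum_t PV_t = 126.480686

Answer: Price = 126.4807


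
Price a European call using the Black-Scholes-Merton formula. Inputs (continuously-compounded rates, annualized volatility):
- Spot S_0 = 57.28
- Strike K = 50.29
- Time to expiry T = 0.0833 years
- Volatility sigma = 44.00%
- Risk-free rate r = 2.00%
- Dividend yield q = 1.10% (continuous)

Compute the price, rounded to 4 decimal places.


d1 = (ln(S/K) + (r - q + 0.5*sigma^2) * T) / (sigma * sqrt(T)) = 1.09423264
d2 = d1 - sigma * sqrt(T) = 0.96724099
exp(-rT) = 0.99833539; exp(-qT) = 0.99908412
C = S_0 * exp(-qT) * N(d1) - K * exp(-rT) * N(d2)
N(d1) = 0.86307352; N(d2) = 0.83328821
C = 57.2800 * 0.99908412 * 0.86307352 - 50.2900 * 0.99833539 * 0.83328821 = 7.5553

Answer: Price = 7.5553


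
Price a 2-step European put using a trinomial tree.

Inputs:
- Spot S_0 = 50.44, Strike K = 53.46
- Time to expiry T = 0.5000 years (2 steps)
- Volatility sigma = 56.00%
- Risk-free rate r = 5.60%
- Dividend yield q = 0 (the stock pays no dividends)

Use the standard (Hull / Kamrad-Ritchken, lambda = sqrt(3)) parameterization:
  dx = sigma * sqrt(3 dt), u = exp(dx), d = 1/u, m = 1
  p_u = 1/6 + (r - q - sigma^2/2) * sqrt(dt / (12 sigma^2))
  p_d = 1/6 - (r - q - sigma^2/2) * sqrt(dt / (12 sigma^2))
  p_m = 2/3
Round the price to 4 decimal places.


Answer: Price = V(0,0) = 8.2993

Derivation:
dt = T/N = 0.250000; dx = sigma*sqrt(3*dt) = 0.484974
u = exp(dx) = 1.624133; d = 1/u = 0.615713
p_u = 0.140686, p_m = 0.666667, p_d = 0.192647
Discount per step: exp(-r*dt) = 0.986098
Stock lattice S(k, j) with j the centered position index:
  k=0: S(0,+0) = 50.4400
  k=1: S(1,-1) = 31.0566; S(1,+0) = 50.4400; S(1,+1) = 81.9213
  k=2: S(2,-2) = 19.1219; S(2,-1) = 31.0566; S(2,+0) = 50.4400; S(2,+1) = 81.9213; S(2,+2) = 133.0511
Terminal payoffs V(N, j) = max(K - S_T, 0):
  V(2,-2) = 34.338066; V(2,-1) = 22.403433; V(2,+0) = 3.020000; V(2,+1) = 0.000000; V(2,+2) = 0.000000
Backward induction: V(k, j) = exp(-r*dt) * [p_u * V(k+1, j+1) + p_m * V(k+1, j) + p_d * V(k+1, j-1)]
  V(1,-1) = exp(-r*dt) * [p_u*3.020000 + p_m*22.403433 + p_d*34.338066] = 21.670118
  V(1,+0) = exp(-r*dt) * [p_u*0.000000 + p_m*3.020000 + p_d*22.403433] = 6.241304
  V(1,+1) = exp(-r*dt) * [p_u*0.000000 + p_m*0.000000 + p_d*3.020000] = 0.573707
  V(0,+0) = exp(-r*dt) * [p_u*0.573707 + p_m*6.241304 + p_d*21.670118] = 8.299268


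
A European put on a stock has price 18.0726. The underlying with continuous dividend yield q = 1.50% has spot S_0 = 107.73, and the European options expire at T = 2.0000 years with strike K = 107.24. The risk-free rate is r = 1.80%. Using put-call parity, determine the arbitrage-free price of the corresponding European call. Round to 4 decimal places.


Answer: Call price = 19.1707

Derivation:
Put-call parity: C - P = S_0 * exp(-qT) - K * exp(-rT).
S_0 * exp(-qT) = 107.7300 * 0.97044553 = 104.54609733
K * exp(-rT) = 107.2400 * 0.96464029 = 103.44802507
C = P + S*exp(-qT) - K*exp(-rT)
C = 18.0726 + 104.54609733 - 103.44802507 = 19.1707


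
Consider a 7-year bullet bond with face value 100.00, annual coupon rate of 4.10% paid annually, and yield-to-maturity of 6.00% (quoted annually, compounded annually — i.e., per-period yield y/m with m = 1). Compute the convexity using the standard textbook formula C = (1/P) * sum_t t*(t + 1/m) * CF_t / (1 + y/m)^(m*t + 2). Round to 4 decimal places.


Answer: Convexity = 42.0760

Derivation:
Coupon per period c = face * coupon_rate / m = 4.100000
Periods per year m = 1; per-period yield y/m = 0.060000
Number of cashflows N = 7
Cashflows (t years, CF_t, discount factor 1/(1+y/m)^(m*t), PV):
  t = 1.0000: CF_t = 4.100000, DF = 0.943396, PV = 3.867925
  t = 2.0000: CF_t = 4.100000, DF = 0.889996, PV = 3.648985
  t = 3.0000: CF_t = 4.100000, DF = 0.839619, PV = 3.442439
  t = 4.0000: CF_t = 4.100000, DF = 0.792094, PV = 3.247584
  t = 5.0000: CF_t = 4.100000, DF = 0.747258, PV = 3.063759
  t = 6.0000: CF_t = 4.100000, DF = 0.704961, PV = 2.890338
  t = 7.0000: CF_t = 104.100000, DF = 0.665057, PV = 69.232446
Price P = sum_t PV_t = 89.393475
Convexity numerator sum_t t*(t + 1/m) * CF_t / (1+y/m)^(m*t + 2):
  t = 1.0000: term = 6.884878
  t = 2.0000: term = 19.485504
  t = 3.0000: term = 36.765102
  t = 4.0000: term = 57.806764
  t = 5.0000: term = 81.802025
  t = 6.0000: term = 108.040410
  t = 7.0000: term = 3450.531283
Convexity = (1/P) * sum = 3761.315967 / 89.393475 = 42.075956


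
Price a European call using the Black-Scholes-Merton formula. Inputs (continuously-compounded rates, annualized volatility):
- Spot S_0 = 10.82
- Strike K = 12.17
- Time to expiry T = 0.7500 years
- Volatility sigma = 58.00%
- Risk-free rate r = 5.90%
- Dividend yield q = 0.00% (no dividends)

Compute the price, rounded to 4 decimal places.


d1 = (ln(S/K) + (r - q + 0.5*sigma^2) * T) / (sigma * sqrt(T)) = 0.10516209
d2 = d1 - sigma * sqrt(T) = -0.39713264
exp(-rT) = 0.95671475; exp(-qT) = 1.00000000
C = S_0 * exp(-qT) * N(d1) - K * exp(-rT) * N(d2)
N(d1) = 0.54187641; N(d2) = 0.34563483
C = 10.8200 * 1.00000000 * 0.54187641 - 12.1700 * 0.95671475 * 0.34563483 = 1.8388

Answer: Price = 1.8388


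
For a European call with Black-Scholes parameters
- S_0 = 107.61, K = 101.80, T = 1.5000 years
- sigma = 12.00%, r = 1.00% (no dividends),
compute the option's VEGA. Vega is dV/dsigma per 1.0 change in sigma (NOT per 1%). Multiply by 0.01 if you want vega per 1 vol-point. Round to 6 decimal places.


Answer: Vega = 45.118503

Derivation:
d1 = 0.5532000854; d2 = 0.4062307008
phi(d1) = 0.3423390357; exp(-qT) = 1.0000000000; exp(-rT) = 0.9851119396
Vega = S * exp(-qT) * phi(d1) * sqrt(T) = 107.6100 * 1.0000000000 * 0.3423390357 * 1.2247448714 = 45.118503


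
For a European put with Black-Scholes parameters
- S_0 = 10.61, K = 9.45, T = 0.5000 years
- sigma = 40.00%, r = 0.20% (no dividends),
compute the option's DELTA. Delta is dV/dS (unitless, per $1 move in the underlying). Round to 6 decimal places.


d1 = 0.5543088233; d2 = 0.2714661108
phi(d1) = 0.3421289148; exp(-qT) = 1.0000000000; exp(-rT) = 0.9990004998
N(-d1) = 0.2896837565
Delta = -exp(-qT) * N(-d1) = -1.0000000000 * 0.2896837565 = -0.289684

Answer: Delta = -0.289684


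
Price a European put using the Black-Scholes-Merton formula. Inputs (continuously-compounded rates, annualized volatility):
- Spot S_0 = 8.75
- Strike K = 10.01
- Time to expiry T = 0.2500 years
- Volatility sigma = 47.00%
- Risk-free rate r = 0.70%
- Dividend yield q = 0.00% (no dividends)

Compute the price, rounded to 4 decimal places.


d1 = (ln(S/K) + (r - q + 0.5*sigma^2) * T) / (sigma * sqrt(T)) = -0.44752508
d2 = d1 - sigma * sqrt(T) = -0.68252508
exp(-rT) = 0.99825153; exp(-qT) = 1.00000000
P = K * exp(-rT) * N(-d2) - S_0 * exp(-qT) * N(-d1)
N(-d1) = 0.67275201; N(-d2) = 0.75254650
P = 10.0100 * 0.99825153 * 0.75254650 - 8.7500 * 1.00000000 * 0.67275201 = 1.6332

Answer: Price = 1.6332


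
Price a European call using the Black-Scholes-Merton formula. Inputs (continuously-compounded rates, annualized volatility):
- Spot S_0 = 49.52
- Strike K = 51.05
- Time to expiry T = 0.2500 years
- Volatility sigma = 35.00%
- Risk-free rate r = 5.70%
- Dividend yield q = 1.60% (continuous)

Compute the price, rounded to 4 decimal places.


Answer: Price = 2.9944

Derivation:
d1 = (ln(S/K) + (r - q + 0.5*sigma^2) * T) / (sigma * sqrt(T)) = -0.02780809
d2 = d1 - sigma * sqrt(T) = -0.20280809
exp(-rT) = 0.98585105; exp(-qT) = 0.99600799
C = S_0 * exp(-qT) * N(d1) - K * exp(-rT) * N(d2)
N(d1) = 0.48890761; N(d2) = 0.41964252
C = 49.5200 * 0.99600799 * 0.48890761 - 51.0500 * 0.98585105 * 0.41964252 = 2.9944


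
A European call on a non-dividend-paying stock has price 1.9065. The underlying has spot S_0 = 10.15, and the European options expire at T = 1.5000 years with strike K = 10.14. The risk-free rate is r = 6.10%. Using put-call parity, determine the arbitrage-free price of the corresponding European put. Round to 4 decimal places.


Answer: Put price = 1.0099

Derivation:
Put-call parity: C - P = S_0 * exp(-qT) - K * exp(-rT).
S_0 * exp(-qT) = 10.1500 * 1.00000000 = 10.15000000
K * exp(-rT) = 10.1400 * 0.91256132 = 9.25337175
P = C - S*exp(-qT) + K*exp(-rT)
P = 1.9065 - 10.15000000 + 9.25337175 = 1.0099


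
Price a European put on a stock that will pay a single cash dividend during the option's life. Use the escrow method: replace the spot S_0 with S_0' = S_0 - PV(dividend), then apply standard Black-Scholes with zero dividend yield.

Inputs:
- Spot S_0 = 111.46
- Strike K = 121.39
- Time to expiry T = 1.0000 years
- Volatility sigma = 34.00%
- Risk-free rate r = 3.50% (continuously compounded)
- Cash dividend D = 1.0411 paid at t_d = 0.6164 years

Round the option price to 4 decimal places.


Answer: Price = 18.9850

Derivation:
PV(D) = D * exp(-r * t_d) = 1.0411 * 0.97865705 = 1.01887986
S_0' = S_0 - PV(D) = 111.4600 - 1.01887986 = 110.44112014
d1 = (ln(S_0'/K) + (r + sigma^2/2)*T) / (sigma*sqrt(T)) = -0.00507639
d2 = d1 - sigma*sqrt(T) = -0.34507639
exp(-rT) = 0.96560542
N(-d1) = 0.50202518; N(-d2) = 0.63498153
P = K * exp(-rT) * N(-d2) - S_0' * N(-d1) = 121.3900 * 0.96560542 * 0.63498153 - 110.44112014 * 0.50202518 = 18.9850


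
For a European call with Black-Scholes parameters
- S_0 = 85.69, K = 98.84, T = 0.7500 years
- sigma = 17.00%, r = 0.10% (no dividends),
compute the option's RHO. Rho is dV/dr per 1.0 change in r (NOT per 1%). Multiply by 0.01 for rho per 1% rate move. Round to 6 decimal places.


Answer: Rho = 11.080041

Derivation:
d1 = -0.8910127732; d2 = -1.0382370919
phi(d1) = 0.2682353763; exp(-qT) = 1.0000000000; exp(-rT) = 0.9992502812
N(d2) = 0.1495798440
Rho = K*T*exp(-rT)*N(d2) = 98.8400 * 0.7500 * 0.9992502812 * 0.1495798440 = 11.080041


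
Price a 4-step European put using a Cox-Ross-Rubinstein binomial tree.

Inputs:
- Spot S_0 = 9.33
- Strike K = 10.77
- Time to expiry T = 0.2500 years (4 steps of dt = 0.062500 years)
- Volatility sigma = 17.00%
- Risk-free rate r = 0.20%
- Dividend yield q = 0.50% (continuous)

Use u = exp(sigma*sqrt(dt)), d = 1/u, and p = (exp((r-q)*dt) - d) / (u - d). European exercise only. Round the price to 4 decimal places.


dt = T/N = 0.062500
u = exp(sigma*sqrt(dt)) = 1.043416; d = 1/u = 0.958390
p = (exp((r-q)*dt) - d) / (u - d) = 0.487172
Discount per step: exp(-r*dt) = 0.999875
Stock lattice S(k, i) with i counting down-moves:
  k=0: S(0,0) = 9.3300
  k=1: S(1,0) = 9.7351; S(1,1) = 8.9418
  k=2: S(2,0) = 10.1577; S(2,1) = 9.3300; S(2,2) = 8.5697
  k=3: S(3,0) = 10.5987; S(3,1) = 9.7351; S(3,2) = 8.9418; S(3,3) = 8.2131
  k=4: S(4,0) = 11.0589; S(4,1) = 10.1577; S(4,2) = 9.3300; S(4,3) = 8.5697; S(4,4) = 7.8714
Terminal payoffs V(N, i) = max(K - S_T, 0):
  V(4,0) = 0.000000; V(4,1) = 0.612270; V(4,2) = 1.440000; V(4,3) = 2.200280; V(4,4) = 2.898607
Backward induction: V(k, i) = exp(-r*dt) * [p * V(k+1, i) + (1-p) * V(k+1, i+1)].
  V(3,0) = exp(-r*dt) * [p*0.000000 + (1-p)*0.612270] = 0.313950
  V(3,1) = exp(-r*dt) * [p*0.612270 + (1-p)*1.440000] = 1.036624
  V(3,2) = exp(-r*dt) * [p*1.440000 + (1-p)*2.200280] = 1.829665
  V(3,3) = exp(-r*dt) * [p*2.200280 + (1-p)*2.898607] = 2.558082
  V(2,0) = exp(-r*dt) * [p*0.313950 + (1-p)*1.036624] = 0.684472
  V(2,1) = exp(-r*dt) * [p*1.036624 + (1-p)*1.829665] = 1.443137
  V(2,2) = exp(-r*dt) * [p*1.829665 + (1-p)*2.558082] = 2.202943
  V(1,0) = exp(-r*dt) * [p*0.684472 + (1-p)*1.443137] = 1.073403
  V(1,1) = exp(-r*dt) * [p*1.443137 + (1-p)*2.202943] = 1.832558
  V(0,0) = exp(-r*dt) * [p*1.073403 + (1-p)*1.832558] = 1.462536

Answer: Price = V(0,0) = 1.4625


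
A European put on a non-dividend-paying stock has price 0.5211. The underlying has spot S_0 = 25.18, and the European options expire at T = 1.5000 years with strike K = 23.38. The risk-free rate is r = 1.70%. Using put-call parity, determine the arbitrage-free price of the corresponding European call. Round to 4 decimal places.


Put-call parity: C - P = S_0 * exp(-qT) - K * exp(-rT).
S_0 * exp(-qT) = 25.1800 * 1.00000000 = 25.18000000
K * exp(-rT) = 23.3800 * 0.97482238 = 22.79134722
C = P + S*exp(-qT) - K*exp(-rT)
C = 0.5211 + 25.18000000 - 22.79134722 = 2.9098

Answer: Call price = 2.9098


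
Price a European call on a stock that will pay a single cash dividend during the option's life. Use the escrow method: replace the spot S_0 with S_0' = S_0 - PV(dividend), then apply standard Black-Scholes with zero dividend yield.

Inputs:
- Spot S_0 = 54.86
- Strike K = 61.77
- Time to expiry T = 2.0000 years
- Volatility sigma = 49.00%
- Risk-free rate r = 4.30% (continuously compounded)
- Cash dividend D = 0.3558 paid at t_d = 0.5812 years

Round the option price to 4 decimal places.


PV(D) = D * exp(-r * t_d) = 0.3558 * 0.97531810 = 0.34701818
S_0' = S_0 - PV(D) = 54.8600 - 0.34701818 = 54.51298182
d1 = (ln(S_0'/K) + (r + sigma^2/2)*T) / (sigma*sqrt(T)) = 0.29023279
d2 = d1 - sigma*sqrt(T) = -0.40273186
exp(-rT) = 0.91759423
N(d1) = 0.61418092; N(d2) = 0.34357275
C = S_0' * N(d1) - K * exp(-rT) * N(d2) = 54.51298182 * 0.61418092 - 61.7700 * 0.91759423 * 0.34357275 = 14.0072

Answer: Price = 14.0072


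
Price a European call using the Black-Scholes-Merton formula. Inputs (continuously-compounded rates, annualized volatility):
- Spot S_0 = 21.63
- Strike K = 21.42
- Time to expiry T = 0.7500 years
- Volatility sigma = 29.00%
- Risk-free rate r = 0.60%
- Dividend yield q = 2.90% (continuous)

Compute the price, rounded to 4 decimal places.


Answer: Price = 2.0443

Derivation:
d1 = (ln(S/K) + (r - q + 0.5*sigma^2) * T) / (sigma * sqrt(T)) = 0.09573533
d2 = d1 - sigma * sqrt(T) = -0.15541204
exp(-rT) = 0.99551011; exp(-qT) = 0.97848483
C = S_0 * exp(-qT) * N(d1) - K * exp(-rT) * N(d2)
N(d1) = 0.53813461; N(d2) = 0.43824825
C = 21.6300 * 0.97848483 * 0.53813461 - 21.4200 * 0.99551011 * 0.43824825 = 2.0443


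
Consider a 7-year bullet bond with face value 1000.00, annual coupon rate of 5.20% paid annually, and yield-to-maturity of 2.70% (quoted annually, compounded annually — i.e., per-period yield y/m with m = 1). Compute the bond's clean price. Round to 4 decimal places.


Coupon per period c = face * coupon_rate / m = 52.000000
Periods per year m = 1; per-period yield y/m = 0.027000
Number of cashflows N = 7
Cashflows (t years, CF_t, discount factor 1/(1+y/m)^(m*t), PV):
  t = 1.0000: CF_t = 52.000000, DF = 0.973710, PV = 50.632911
  t = 2.0000: CF_t = 52.000000, DF = 0.948111, PV = 49.301764
  t = 3.0000: CF_t = 52.000000, DF = 0.923185, PV = 48.005612
  t = 4.0000: CF_t = 52.000000, DF = 0.898914, PV = 46.743537
  t = 5.0000: CF_t = 52.000000, DF = 0.875282, PV = 45.514641
  t = 6.0000: CF_t = 52.000000, DF = 0.852270, PV = 44.318054
  t = 7.0000: CF_t = 1052.000000, DF = 0.829864, PV = 873.016867
Price P = sum_t PV_t = 1157.533387

Answer: Price = 1157.5334


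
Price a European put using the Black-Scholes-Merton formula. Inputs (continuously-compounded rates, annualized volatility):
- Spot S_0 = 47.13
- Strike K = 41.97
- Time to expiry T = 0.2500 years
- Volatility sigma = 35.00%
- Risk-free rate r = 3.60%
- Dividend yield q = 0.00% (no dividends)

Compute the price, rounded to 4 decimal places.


Answer: Price = 1.0787

Derivation:
d1 = (ln(S/K) + (r - q + 0.5*sigma^2) * T) / (sigma * sqrt(T)) = 0.80152665
d2 = d1 - sigma * sqrt(T) = 0.62652665
exp(-rT) = 0.99104038; exp(-qT) = 1.00000000
P = K * exp(-rT) * N(-d2) - S_0 * exp(-qT) * N(-d1)
N(-d1) = 0.21141341; N(-d2) = 0.26548478
P = 41.9700 * 0.99104038 * 0.26548478 - 47.1300 * 1.00000000 * 0.21141341 = 1.0787


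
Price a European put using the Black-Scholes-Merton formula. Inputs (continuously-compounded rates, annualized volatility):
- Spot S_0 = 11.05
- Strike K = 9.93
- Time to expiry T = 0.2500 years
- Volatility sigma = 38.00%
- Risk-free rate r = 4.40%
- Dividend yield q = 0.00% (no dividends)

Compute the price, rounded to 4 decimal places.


d1 = (ln(S/K) + (r - q + 0.5*sigma^2) * T) / (sigma * sqrt(T)) = 0.71536816
d2 = d1 - sigma * sqrt(T) = 0.52536816
exp(-rT) = 0.98906028; exp(-qT) = 1.00000000
P = K * exp(-rT) * N(-d2) - S_0 * exp(-qT) * N(-d1)
N(-d1) = 0.23719079; N(-d2) = 0.29966364
P = 9.9300 * 0.98906028 * 0.29966364 - 11.0500 * 1.00000000 * 0.23719079 = 0.3221

Answer: Price = 0.3221


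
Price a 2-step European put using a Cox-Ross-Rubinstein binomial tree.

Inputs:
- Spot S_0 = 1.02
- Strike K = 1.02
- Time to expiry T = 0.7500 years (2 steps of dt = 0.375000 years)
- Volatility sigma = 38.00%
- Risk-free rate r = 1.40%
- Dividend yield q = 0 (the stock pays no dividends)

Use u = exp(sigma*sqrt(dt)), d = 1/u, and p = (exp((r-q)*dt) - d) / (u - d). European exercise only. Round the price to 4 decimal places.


dt = T/N = 0.375000
u = exp(sigma*sqrt(dt)) = 1.262005; d = 1/u = 0.792390
p = (exp((r-q)*dt) - d) / (u - d) = 0.453294
Discount per step: exp(-r*dt) = 0.994764
Stock lattice S(k, i) with i counting down-moves:
  k=0: S(0,0) = 1.0200
  k=1: S(1,0) = 1.2872; S(1,1) = 0.8082
  k=2: S(2,0) = 1.6245; S(2,1) = 1.0200; S(2,2) = 0.6404
Terminal payoffs V(N, i) = max(K - S_T, 0):
  V(2,0) = 0.000000; V(2,1) = 0.000000; V(2,2) = 0.379560
Backward induction: V(k, i) = exp(-r*dt) * [p * V(k+1, i) + (1-p) * V(k+1, i+1)].
  V(1,0) = exp(-r*dt) * [p*0.000000 + (1-p)*0.000000] = 0.000000
  V(1,1) = exp(-r*dt) * [p*0.000000 + (1-p)*0.379560] = 0.206421
  V(0,0) = exp(-r*dt) * [p*0.000000 + (1-p)*0.206421] = 0.112261

Answer: Price = V(0,0) = 0.1123


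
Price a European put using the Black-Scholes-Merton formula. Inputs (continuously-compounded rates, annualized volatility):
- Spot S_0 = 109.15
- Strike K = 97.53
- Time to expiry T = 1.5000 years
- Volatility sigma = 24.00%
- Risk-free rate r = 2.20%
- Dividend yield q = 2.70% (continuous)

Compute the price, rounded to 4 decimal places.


Answer: Price = 7.1391

Derivation:
d1 = (ln(S/K) + (r - q + 0.5*sigma^2) * T) / (sigma * sqrt(T)) = 0.50440117
d2 = d1 - sigma * sqrt(T) = 0.21046240
exp(-rT) = 0.96753856; exp(-qT) = 0.96030916
P = K * exp(-rT) * N(-d2) - S_0 * exp(-qT) * N(-d1)
N(-d1) = 0.30698975; N(-d2) = 0.41665340
P = 97.5300 * 0.96753856 * 0.41665340 - 109.1500 * 0.96030916 * 0.30698975 = 7.1391


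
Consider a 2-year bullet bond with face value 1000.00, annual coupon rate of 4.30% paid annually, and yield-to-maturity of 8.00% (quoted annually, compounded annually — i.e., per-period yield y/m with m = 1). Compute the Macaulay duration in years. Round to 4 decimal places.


Answer: Macaulay duration = 1.9574 years

Derivation:
Coupon per period c = face * coupon_rate / m = 43.000000
Periods per year m = 1; per-period yield y/m = 0.080000
Number of cashflows N = 2
Cashflows (t years, CF_t, discount factor 1/(1+y/m)^(m*t), PV):
  t = 1.0000: CF_t = 43.000000, DF = 0.925926, PV = 39.814815
  t = 2.0000: CF_t = 1043.000000, DF = 0.857339, PV = 894.204390
Price P = sum_t PV_t = 934.019204
Macaulay numerator sum_t t * PV_t:
  t * PV_t at t = 1.0000: 39.814815
  t * PV_t at t = 2.0000: 1788.408779
Macaulay duration D = (sum_t t * PV_t) / P = 1828.223594 / 934.019204 = 1.957373
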